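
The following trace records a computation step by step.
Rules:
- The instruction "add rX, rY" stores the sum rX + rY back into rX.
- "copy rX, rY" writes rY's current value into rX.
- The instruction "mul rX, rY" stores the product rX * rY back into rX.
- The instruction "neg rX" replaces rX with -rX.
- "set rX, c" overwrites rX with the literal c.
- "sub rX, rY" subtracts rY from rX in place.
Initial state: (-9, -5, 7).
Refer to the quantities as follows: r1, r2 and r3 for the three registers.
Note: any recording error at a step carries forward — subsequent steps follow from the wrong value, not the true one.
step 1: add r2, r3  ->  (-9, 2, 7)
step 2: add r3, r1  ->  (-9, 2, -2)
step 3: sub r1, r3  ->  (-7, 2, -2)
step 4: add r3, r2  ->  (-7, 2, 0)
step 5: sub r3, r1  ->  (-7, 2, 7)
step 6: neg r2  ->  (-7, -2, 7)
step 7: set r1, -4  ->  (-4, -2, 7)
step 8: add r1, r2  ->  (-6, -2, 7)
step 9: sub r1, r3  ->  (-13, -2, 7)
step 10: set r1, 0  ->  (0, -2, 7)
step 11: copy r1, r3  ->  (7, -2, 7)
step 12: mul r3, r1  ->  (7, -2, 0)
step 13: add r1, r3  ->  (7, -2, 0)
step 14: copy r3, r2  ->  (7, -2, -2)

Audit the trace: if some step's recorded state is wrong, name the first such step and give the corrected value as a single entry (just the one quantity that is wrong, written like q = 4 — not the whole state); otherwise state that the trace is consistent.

step 12, r3 = 49

Recomputing the run from the initial state:
step 1: r1 = -9, r2 = 2, r3 = 7
step 2: r1 = -9, r2 = 2, r3 = -2
step 3: r1 = -7, r2 = 2, r3 = -2
step 4: r1 = -7, r2 = 2, r3 = 0
step 5: r1 = -7, r2 = 2, r3 = 7
step 6: r1 = -7, r2 = -2, r3 = 7
step 7: r1 = -4, r2 = -2, r3 = 7
step 8: r1 = -6, r2 = -2, r3 = 7
step 9: r1 = -13, r2 = -2, r3 = 7
step 10: r1 = 0, r2 = -2, r3 = 7
step 11: r1 = 7, r2 = -2, r3 = 7
step 12: r1 = 7, r2 = -2, r3 = 49
step 13: r1 = 56, r2 = -2, r3 = 49
step 14: r1 = 56, r2 = -2, r3 = -2
The first disagreement with the trace is at step 12, where the value should be r3 = 49.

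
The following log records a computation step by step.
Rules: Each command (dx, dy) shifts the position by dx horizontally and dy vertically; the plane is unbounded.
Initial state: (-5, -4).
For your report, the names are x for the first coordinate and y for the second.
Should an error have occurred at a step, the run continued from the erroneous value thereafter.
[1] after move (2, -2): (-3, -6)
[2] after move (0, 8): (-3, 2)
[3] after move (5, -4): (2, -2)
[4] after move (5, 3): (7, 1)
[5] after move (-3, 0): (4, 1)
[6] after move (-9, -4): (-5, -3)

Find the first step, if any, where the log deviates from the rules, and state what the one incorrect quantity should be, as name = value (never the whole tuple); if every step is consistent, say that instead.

Recomputing the run from the initial state:
step 1: x = -3, y = -6
step 2: x = -3, y = 2
step 3: x = 2, y = -2
step 4: x = 7, y = 1
step 5: x = 4, y = 1
step 6: x = -5, y = -3
This matches the log at every step.

no error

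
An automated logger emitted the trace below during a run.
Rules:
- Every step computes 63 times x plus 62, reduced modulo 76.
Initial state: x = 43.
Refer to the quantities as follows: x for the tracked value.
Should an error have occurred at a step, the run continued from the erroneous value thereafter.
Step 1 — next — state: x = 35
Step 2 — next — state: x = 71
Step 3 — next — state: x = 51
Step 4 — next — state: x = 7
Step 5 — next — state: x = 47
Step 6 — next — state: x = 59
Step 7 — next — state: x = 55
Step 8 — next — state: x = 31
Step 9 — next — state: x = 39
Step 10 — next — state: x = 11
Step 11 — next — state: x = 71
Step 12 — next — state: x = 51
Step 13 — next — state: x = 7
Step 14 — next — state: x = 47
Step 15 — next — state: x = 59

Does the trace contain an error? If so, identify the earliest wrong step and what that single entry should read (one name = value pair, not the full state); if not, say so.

step 1: x = (63*43 + 62) mod 76 = 35 -> same as recorded
step 2: x = (63*35 + 62) mod 76 = 63 -> this is not what the trace shows
The earliest wrong entry is at step 2: it should read x = 63.

step 2, x = 63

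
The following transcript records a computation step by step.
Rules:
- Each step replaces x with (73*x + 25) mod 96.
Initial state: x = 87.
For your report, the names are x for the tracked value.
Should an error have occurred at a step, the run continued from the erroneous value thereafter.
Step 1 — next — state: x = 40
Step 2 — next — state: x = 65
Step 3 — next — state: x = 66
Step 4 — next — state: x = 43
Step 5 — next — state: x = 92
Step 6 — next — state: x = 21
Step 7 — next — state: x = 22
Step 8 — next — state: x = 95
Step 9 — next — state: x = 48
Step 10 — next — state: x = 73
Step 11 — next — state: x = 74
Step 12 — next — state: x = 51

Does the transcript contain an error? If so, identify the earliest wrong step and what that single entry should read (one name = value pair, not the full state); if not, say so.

no error

1. x = (73*87 + 25) mod 96 = 40 (agrees with the transcript)
2. x = (73*40 + 25) mod 96 = 65 (no discrepancy)
3. x = (73*65 + 25) mod 96 = 66 (no discrepancy)
4. x = (73*66 + 25) mod 96 = 43 (confirmed correct)
5. x = (73*43 + 25) mod 96 = 92 (verified)
6. x = (73*92 + 25) mod 96 = 21 (matches)
7. x = (73*21 + 25) mod 96 = 22 (checks out)
8. x = (73*22 + 25) mod 96 = 95 (in agreement)
9. x = (73*95 + 25) mod 96 = 48 (exactly as logged)
10. x = (73*48 + 25) mod 96 = 73 (checks out)
11. x = (73*73 + 25) mod 96 = 74 (consistent with the transcript)
12. x = (73*74 + 25) mod 96 = 51 (verified)
No step deviates from the rules.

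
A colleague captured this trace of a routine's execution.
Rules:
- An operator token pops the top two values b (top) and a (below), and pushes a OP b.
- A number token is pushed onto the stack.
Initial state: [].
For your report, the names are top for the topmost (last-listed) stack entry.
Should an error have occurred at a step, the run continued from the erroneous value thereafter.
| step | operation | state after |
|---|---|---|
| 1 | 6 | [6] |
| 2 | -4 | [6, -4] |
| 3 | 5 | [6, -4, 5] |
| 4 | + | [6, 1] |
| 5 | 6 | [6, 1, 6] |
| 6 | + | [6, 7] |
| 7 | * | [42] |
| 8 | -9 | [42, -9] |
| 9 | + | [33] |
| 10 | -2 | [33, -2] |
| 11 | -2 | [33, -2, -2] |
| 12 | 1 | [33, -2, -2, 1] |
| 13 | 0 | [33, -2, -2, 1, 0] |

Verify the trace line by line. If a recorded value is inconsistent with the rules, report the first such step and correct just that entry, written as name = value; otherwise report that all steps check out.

Recomputing the run from the initial state:
step 1: [6]
step 2: [6, -4]
step 3: [6, -4, 5]
step 4: [6, 1]
step 5: [6, 1, 6]
step 6: [6, 7]
step 7: [42]
step 8: [42, -9]
step 9: [33]
step 10: [33, -2]
step 11: [33, -2, -2]
step 12: [33, -2, -2, 1]
step 13: [33, -2, -2, 1, 0]
This matches the trace at every step.

no error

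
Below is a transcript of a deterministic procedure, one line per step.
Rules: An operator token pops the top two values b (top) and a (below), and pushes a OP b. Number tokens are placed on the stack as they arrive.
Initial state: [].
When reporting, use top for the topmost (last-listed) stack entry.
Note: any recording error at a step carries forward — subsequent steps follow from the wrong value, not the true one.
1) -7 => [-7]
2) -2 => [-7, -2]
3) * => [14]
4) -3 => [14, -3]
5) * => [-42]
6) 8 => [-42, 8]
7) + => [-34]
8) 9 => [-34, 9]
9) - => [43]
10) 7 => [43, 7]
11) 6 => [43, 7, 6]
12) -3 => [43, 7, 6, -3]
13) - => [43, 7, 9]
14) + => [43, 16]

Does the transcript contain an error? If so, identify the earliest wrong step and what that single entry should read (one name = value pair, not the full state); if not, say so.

step 1: push -7: top = -7 -> verified
step 2: push -2: top = -2 -> same as recorded
step 3: -7 * -2 = 14 -> confirmed correct
step 4: push -3: top = -3 -> confirmed correct
step 5: 14 * -3 = -42 -> exactly as logged
step 6: push 8: top = 8 -> in agreement
step 7: -42 + 8 = -34 -> agrees with the transcript
step 8: push 9: top = 9 -> confirmed correct
step 9: -34 - 9 = -43 -> not what was recorded
First deviation found at step 9; the corrected entry is top = -43.

step 9, top = -43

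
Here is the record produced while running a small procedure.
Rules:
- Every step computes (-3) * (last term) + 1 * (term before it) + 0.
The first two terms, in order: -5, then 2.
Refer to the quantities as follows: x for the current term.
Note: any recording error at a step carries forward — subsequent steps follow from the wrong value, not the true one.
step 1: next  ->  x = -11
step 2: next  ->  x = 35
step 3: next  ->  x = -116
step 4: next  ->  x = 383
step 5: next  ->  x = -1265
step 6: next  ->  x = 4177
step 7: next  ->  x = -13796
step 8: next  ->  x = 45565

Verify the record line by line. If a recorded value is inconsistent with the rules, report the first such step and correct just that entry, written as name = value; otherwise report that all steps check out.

Recomputing the run from the initial state:
step 1: x = -11
step 2: x = 35
step 3: x = -116
step 4: x = 383
step 5: x = -1265
step 6: x = 4178
step 7: x = -13799
step 8: x = 45575
The first disagreement with the record is at step 6, where the value should be x = 4178.

step 6, x = 4178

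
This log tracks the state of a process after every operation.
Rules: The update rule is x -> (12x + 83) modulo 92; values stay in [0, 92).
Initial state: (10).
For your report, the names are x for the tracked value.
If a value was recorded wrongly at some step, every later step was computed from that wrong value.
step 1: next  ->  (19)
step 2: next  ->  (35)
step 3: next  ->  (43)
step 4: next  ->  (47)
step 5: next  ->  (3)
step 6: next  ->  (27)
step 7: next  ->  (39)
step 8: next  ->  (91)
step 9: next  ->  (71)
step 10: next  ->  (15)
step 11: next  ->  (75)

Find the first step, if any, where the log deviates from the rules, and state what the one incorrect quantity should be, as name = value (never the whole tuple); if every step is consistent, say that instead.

Recomputing the run from the initial state:
step 1: x = 19
step 2: x = 35
step 3: x = 43
step 4: x = 47
step 5: x = 3
step 6: x = 27
step 7: x = 39
step 8: x = 91
step 9: x = 71
step 10: x = 15
step 11: x = 79
The first disagreement with the log is at step 11, where the value should be x = 79.

step 11, x = 79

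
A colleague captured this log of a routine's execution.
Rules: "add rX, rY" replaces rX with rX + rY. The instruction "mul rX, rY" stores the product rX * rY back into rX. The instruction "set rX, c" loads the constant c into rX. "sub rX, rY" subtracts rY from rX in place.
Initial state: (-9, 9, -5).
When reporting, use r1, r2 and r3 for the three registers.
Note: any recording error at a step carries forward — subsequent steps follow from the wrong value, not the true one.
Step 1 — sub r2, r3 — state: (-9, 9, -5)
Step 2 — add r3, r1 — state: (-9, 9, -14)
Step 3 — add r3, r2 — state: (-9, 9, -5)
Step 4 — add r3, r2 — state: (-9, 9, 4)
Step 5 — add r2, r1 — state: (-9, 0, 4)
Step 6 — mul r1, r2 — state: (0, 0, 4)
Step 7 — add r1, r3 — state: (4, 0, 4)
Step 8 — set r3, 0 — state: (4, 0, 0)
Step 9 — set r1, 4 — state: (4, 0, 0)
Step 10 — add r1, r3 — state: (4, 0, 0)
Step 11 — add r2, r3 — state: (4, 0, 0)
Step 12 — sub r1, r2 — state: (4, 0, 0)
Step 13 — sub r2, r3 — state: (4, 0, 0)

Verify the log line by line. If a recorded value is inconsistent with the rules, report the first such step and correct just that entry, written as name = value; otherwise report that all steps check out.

step 1, r2 = 14

step 1: r2 = 9 - -5 = 14 -> the log has a different value
That makes step 1 the first incorrect line — r2 = 14 is what it should show.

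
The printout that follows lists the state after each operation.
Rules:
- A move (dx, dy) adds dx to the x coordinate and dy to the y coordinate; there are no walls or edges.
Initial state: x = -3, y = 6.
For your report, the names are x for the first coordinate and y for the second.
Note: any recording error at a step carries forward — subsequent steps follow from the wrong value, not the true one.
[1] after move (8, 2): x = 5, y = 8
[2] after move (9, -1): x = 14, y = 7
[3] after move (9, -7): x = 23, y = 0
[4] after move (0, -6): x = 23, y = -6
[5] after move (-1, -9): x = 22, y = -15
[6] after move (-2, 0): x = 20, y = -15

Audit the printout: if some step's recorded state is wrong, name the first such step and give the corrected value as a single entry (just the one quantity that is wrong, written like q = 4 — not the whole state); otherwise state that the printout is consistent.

no error

Recomputing the run from the initial state:
step 1: x = 5, y = 8
step 2: x = 14, y = 7
step 3: x = 23, y = 0
step 4: x = 23, y = -6
step 5: x = 22, y = -15
step 6: x = 20, y = -15
This matches the printout at every step.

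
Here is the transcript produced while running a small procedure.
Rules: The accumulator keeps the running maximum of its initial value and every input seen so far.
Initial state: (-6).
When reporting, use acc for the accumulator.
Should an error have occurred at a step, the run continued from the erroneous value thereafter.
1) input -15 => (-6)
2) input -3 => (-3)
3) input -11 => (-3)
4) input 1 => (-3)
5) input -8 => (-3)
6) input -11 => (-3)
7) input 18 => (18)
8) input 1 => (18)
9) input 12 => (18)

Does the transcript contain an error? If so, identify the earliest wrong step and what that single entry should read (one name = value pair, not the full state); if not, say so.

1. acc = max(-6, -15) = -6 (agrees with the transcript)
2. acc = max(-6, -3) = -3 (same as recorded)
3. acc = max(-3, -11) = -3 (consistent with the transcript)
4. acc = max(-3, 1) = 1 (the entry is off here)
Step 4 is the first one off; corrected, acc = 1.

step 4, acc = 1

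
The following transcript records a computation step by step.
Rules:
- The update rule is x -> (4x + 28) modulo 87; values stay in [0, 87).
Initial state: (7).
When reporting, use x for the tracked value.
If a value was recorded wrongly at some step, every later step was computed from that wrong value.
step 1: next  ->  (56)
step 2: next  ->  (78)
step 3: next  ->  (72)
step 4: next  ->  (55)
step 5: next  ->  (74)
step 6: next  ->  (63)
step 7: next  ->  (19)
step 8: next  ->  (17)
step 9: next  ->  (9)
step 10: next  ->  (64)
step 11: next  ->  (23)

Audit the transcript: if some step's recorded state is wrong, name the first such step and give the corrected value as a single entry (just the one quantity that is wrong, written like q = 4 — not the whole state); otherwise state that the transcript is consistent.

step 3, x = 79

Recomputing the run from the initial state:
step 1: x = 56
step 2: x = 78
step 3: x = 79
step 4: x = 83
step 5: x = 12
step 6: x = 76
step 7: x = 71
step 8: x = 51
step 9: x = 58
step 10: x = 86
step 11: x = 24
The first disagreement with the transcript is at step 3, where the value should be x = 79.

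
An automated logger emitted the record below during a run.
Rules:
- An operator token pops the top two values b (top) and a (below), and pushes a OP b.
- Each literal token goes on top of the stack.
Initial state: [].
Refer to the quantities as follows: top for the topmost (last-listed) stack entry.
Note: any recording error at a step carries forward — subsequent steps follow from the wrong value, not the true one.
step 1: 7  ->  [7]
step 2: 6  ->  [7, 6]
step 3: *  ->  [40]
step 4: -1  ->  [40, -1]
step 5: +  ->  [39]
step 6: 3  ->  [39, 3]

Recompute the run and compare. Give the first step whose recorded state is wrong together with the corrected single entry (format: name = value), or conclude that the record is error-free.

step 3, top = 42

Recomputing the run from the initial state:
step 1: [7]
step 2: [7, 6]
step 3: [42]
step 4: [42, -1]
step 5: [41]
step 6: [41, 3]
The first disagreement with the record is at step 3, where the value should be top = 42.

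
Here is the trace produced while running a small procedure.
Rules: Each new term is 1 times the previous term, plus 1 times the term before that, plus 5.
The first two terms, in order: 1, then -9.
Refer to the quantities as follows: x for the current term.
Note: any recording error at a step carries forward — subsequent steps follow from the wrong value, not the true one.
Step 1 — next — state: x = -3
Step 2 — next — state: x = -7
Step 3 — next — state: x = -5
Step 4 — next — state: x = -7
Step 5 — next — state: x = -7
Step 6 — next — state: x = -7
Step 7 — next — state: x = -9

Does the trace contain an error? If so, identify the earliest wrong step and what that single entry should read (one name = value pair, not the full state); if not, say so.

step 6, x = -9

1. x = 1*(-9) + (1)*(1) + (5) = -3 (verified)
2. x = 1*(-3) + (1)*(-9) + (5) = -7 (exactly as logged)
3. x = 1*(-7) + (1)*(-3) + (5) = -5 (in agreement)
4. x = 1*(-5) + (1)*(-7) + (5) = -7 (confirmed correct)
5. x = 1*(-7) + (1)*(-5) + (5) = -7 (agrees with the trace)
6. x = 1*(-7) + (1)*(-7) + (5) = -9 (first mismatch against the trace)
Conclusion: step 6 carries the first error; the entry should be x = -9.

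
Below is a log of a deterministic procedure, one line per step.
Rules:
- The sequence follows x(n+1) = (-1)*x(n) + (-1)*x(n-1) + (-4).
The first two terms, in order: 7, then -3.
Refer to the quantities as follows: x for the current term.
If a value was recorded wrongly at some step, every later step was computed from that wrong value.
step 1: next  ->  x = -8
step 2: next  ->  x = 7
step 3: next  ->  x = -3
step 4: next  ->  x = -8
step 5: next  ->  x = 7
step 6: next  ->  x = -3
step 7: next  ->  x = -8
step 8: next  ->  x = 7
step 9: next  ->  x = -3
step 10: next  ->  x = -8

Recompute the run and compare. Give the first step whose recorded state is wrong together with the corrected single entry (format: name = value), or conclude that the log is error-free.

no error

step 1: x = -1*(-3) + (-1)*(7) + (-4) = -8 -> verified
step 2: x = -1*(-8) + (-1)*(-3) + (-4) = 7 -> matches
step 3: x = -1*(7) + (-1)*(-8) + (-4) = -3 -> same as recorded
step 4: x = -1*(-3) + (-1)*(7) + (-4) = -8 -> consistent with the log
step 5: x = -1*(-8) + (-1)*(-3) + (-4) = 7 -> confirmed correct
step 6: x = -1*(7) + (-1)*(-8) + (-4) = -3 -> same as recorded
step 7: x = -1*(-3) + (-1)*(7) + (-4) = -8 -> consistent with the log
step 8: x = -1*(-8) + (-1)*(-3) + (-4) = 7 -> exactly as logged
step 9: x = -1*(7) + (-1)*(-8) + (-4) = -3 -> agrees with the log
step 10: x = -1*(-3) + (-1)*(7) + (-4) = -8 -> agrees with the log
All steps check out; nothing to correct.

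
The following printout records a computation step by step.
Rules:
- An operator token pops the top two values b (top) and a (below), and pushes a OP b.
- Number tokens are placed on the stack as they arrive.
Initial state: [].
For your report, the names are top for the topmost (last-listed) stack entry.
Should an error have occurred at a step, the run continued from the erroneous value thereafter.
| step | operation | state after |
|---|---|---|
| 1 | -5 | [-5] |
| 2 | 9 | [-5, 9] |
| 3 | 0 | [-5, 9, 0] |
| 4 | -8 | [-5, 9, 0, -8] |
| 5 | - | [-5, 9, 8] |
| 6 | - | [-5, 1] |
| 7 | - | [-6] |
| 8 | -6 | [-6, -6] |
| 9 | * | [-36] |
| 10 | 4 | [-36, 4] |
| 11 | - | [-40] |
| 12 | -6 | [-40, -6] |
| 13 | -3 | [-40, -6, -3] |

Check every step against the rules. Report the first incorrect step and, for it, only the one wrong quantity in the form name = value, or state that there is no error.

step 9, top = 36

step 1: push -5: top = -5 -> verified
step 2: push 9: top = 9 -> agrees with the printout
step 3: push 0: top = 0 -> no discrepancy
step 4: push -8: top = -8 -> no discrepancy
step 5: 0 - -8 = 8 -> exactly as logged
step 6: 9 - 8 = 1 -> agrees with the printout
step 7: -5 - 1 = -6 -> exactly as logged
step 8: push -6: top = -6 -> checks out
step 9: -6 * -6 = 36 -> the entry is off here
First incorrect step: 9; the correct value is top = 36.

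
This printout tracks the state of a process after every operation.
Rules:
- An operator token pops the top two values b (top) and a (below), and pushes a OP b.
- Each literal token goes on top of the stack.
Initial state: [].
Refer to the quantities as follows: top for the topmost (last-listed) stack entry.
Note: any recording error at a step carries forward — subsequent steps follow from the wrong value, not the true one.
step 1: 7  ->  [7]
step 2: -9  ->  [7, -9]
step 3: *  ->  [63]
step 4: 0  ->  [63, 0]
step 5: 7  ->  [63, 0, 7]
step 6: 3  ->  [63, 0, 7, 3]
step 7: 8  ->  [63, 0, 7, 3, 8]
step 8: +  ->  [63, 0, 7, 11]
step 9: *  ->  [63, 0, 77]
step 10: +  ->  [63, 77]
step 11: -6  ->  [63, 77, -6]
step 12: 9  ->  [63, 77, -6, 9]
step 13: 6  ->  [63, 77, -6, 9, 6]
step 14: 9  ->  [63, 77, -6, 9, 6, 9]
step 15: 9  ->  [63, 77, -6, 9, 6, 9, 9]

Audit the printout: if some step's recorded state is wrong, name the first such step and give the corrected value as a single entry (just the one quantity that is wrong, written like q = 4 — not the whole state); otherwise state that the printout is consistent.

step 3, top = -63

Step 1: push 7: top = 7 — matches.
Step 2: push -9: top = -9 — agrees with the printout.
Step 3: 7 * -9 = -63 — the recorded entry deviates here.
Conclusion: step 3 carries the first error; the entry should be top = -63.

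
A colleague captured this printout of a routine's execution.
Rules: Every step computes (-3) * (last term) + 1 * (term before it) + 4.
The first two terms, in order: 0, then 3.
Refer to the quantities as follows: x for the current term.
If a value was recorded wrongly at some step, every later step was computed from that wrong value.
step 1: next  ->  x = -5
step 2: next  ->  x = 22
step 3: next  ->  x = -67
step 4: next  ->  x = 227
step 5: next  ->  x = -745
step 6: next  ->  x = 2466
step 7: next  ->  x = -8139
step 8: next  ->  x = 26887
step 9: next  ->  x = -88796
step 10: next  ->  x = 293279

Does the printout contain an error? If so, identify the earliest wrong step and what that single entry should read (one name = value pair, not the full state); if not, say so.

1. x = -3*(3) + (1)*(0) + (4) = -5 (exactly as logged)
2. x = -3*(-5) + (1)*(3) + (4) = 22 (same as recorded)
3. x = -3*(22) + (1)*(-5) + (4) = -67 (verified)
4. x = -3*(-67) + (1)*(22) + (4) = 227 (in agreement)
5. x = -3*(227) + (1)*(-67) + (4) = -744 (not what was recorded)
That makes step 5 the first incorrect line — x = -744 is what it should show.

step 5, x = -744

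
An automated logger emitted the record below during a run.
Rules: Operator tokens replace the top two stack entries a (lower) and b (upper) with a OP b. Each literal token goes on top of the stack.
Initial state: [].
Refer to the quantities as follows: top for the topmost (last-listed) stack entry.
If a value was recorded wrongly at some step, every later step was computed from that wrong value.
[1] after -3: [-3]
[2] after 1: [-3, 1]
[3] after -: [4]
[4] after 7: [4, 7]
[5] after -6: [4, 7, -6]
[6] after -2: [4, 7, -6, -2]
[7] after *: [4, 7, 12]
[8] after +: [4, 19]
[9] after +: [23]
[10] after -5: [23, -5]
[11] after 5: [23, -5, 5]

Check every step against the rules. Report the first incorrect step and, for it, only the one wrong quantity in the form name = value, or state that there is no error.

Recomputing the run from the initial state:
step 1: [-3]
step 2: [-3, 1]
step 3: [-4]
step 4: [-4, 7]
step 5: [-4, 7, -6]
step 6: [-4, 7, -6, -2]
step 7: [-4, 7, 12]
step 8: [-4, 19]
step 9: [15]
step 10: [15, -5]
step 11: [15, -5, 5]
The first disagreement with the record is at step 3, where the value should be top = -4.

step 3, top = -4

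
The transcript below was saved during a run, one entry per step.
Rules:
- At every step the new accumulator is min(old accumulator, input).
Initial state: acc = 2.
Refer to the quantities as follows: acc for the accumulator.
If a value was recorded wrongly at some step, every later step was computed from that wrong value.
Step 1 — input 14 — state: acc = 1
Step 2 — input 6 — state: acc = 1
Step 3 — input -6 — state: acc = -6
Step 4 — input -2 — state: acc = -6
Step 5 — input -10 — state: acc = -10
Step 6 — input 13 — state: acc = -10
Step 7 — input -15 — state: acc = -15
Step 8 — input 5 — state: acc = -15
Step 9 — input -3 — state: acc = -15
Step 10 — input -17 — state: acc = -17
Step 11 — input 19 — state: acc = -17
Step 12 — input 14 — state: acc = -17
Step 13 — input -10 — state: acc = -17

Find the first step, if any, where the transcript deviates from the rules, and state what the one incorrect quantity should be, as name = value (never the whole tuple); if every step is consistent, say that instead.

Step 1: acc = min(2, 14) = 2 — a discrepancy with the transcript.
First incorrect step: 1; the correct value is acc = 2.

step 1, acc = 2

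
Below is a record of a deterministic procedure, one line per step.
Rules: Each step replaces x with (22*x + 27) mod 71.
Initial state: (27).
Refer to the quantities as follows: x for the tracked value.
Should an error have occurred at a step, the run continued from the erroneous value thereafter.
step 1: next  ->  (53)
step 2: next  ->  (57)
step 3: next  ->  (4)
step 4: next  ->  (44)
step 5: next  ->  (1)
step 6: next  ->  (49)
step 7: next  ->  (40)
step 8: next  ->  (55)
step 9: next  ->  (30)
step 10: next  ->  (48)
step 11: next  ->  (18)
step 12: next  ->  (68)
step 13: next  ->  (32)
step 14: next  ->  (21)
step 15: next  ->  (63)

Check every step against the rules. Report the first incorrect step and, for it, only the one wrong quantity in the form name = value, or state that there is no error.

Recomputing the run from the initial state:
step 1: x = 53
step 2: x = 57
step 3: x = 3
step 4: x = 22
step 5: x = 14
step 6: x = 51
step 7: x = 13
step 8: x = 29
step 9: x = 26
step 10: x = 31
step 11: x = 70
step 12: x = 5
step 13: x = 66
step 14: x = 59
step 15: x = 47
The first disagreement with the record is at step 3, where the value should be x = 3.

step 3, x = 3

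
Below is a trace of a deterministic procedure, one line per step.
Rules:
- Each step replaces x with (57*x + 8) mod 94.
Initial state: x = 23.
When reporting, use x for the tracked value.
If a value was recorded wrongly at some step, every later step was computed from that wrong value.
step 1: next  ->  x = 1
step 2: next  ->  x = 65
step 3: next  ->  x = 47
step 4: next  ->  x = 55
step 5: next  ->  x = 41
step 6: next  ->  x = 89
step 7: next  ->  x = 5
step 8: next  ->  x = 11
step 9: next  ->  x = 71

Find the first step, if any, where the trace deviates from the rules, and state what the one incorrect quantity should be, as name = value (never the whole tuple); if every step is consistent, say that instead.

Recomputing the run from the initial state:
step 1: x = 3
step 2: x = 85
step 3: x = 59
step 4: x = 81
step 5: x = 19
step 6: x = 57
step 7: x = 61
step 8: x = 7
step 9: x = 31
The first disagreement with the trace is at step 1, where the value should be x = 3.

step 1, x = 3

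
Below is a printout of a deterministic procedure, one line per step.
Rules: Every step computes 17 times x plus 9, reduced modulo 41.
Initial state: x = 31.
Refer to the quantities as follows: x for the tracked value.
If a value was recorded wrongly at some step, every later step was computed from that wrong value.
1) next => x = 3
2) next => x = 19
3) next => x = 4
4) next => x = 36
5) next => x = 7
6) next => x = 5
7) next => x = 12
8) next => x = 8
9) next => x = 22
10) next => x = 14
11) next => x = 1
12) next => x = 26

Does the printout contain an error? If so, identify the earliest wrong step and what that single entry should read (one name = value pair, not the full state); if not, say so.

Recomputing the run from the initial state:
step 1: x = 3
step 2: x = 19
step 3: x = 4
step 4: x = 36
step 5: x = 6
step 6: x = 29
step 7: x = 10
step 8: x = 15
step 9: x = 18
step 10: x = 28
step 11: x = 34
step 12: x = 13
The first disagreement with the printout is at step 5, where the value should be x = 6.

step 5, x = 6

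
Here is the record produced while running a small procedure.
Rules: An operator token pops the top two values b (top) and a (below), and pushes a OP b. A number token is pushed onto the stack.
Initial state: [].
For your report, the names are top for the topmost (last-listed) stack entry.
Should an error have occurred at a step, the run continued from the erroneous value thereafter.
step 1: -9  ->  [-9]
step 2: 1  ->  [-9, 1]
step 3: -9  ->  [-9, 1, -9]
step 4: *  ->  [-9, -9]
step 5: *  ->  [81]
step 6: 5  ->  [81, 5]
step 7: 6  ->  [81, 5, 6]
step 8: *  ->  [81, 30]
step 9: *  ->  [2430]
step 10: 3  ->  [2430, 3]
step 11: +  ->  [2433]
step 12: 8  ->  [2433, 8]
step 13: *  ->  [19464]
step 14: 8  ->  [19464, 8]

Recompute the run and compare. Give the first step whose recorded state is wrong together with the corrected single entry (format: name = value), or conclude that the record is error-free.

Step 1: push -9: top = -9 — matches.
Step 2: push 1: top = 1 — in agreement.
Step 3: push -9: top = -9 — consistent with the record.
Step 4: 1 * -9 = -9 — same as recorded.
Step 5: -9 * -9 = 81 — confirmed correct.
Step 6: push 5: top = 5 — no discrepancy.
Step 7: push 6: top = 6 — in agreement.
Step 8: 5 * 6 = 30 — matches.
Step 9: 81 * 30 = 2430 — agrees with the record.
Step 10: push 3: top = 3 — consistent with the record.
Step 11: 2430 + 3 = 2433 — same as recorded.
Step 12: push 8: top = 8 — agrees with the record.
Step 13: 2433 * 8 = 19464 — same as recorded.
Step 14: push 8: top = 8 — agrees with the record.
All entries verified; no error found.

no error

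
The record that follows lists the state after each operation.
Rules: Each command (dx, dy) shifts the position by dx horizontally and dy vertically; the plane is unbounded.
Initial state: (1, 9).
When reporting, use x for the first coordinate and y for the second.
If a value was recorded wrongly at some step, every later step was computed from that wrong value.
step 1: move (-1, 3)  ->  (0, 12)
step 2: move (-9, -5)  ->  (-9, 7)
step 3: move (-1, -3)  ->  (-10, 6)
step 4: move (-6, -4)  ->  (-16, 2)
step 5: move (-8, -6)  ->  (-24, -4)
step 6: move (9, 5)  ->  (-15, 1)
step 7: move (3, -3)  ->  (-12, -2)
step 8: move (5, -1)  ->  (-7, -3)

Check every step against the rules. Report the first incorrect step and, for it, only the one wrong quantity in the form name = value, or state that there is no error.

Step 1: x = 1 + (-1) = 0, y = 9 + (3) = 12 — no discrepancy.
Step 2: x = 0 + (-9) = -9, y = 12 + (-5) = 7 — same as recorded.
Step 3: x = -9 + (-1) = -10, y = 7 + (-3) = 4 — the entry is off here.
Step 3 is the first one off; corrected, y = 4.

step 3, y = 4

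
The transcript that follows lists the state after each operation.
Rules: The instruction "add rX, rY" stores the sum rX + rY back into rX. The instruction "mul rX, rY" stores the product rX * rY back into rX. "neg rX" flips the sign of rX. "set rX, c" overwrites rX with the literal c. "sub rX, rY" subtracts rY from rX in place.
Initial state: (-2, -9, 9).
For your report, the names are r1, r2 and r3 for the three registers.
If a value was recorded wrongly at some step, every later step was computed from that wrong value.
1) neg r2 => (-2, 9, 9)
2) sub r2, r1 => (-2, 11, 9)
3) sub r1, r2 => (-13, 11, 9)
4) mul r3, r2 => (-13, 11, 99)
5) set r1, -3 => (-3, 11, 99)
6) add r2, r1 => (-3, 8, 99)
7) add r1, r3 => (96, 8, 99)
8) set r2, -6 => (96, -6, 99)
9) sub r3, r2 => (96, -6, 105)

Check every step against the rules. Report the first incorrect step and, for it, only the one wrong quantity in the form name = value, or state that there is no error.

step 1: r2 = -(-9) = 9 -> no discrepancy
step 2: r2 = 9 - -2 = 11 -> verified
step 3: r1 = -2 - 11 = -13 -> agrees with the transcript
step 4: r3 = 9 * 11 = 99 -> in agreement
step 5: r1 = -3 -> exactly as logged
step 6: r2 = 11 + -3 = 8 -> no discrepancy
step 7: r1 = -3 + 99 = 96 -> no discrepancy
step 8: r2 = -6 -> same as recorded
step 9: r3 = 99 - -6 = 105 -> consistent with the transcript
The whole run recomputes cleanly — no discrepancies.

no error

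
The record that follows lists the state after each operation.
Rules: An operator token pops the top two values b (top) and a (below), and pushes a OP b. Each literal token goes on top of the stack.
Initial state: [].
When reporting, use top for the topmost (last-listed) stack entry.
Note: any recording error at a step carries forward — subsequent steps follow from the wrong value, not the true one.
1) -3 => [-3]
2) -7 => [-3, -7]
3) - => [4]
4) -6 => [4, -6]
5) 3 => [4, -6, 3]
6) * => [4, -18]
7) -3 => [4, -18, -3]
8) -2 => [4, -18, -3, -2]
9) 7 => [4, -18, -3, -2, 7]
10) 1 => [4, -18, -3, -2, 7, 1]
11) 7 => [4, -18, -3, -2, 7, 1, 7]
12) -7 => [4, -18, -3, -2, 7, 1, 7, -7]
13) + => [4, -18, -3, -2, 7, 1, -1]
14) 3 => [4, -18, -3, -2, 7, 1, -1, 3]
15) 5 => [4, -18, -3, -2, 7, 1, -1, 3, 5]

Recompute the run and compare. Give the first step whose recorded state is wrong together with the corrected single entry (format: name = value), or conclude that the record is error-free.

step 13, top = 0

Recomputing the run from the initial state:
step 1: [-3]
step 2: [-3, -7]
step 3: [4]
step 4: [4, -6]
step 5: [4, -6, 3]
step 6: [4, -18]
step 7: [4, -18, -3]
step 8: [4, -18, -3, -2]
step 9: [4, -18, -3, -2, 7]
step 10: [4, -18, -3, -2, 7, 1]
step 11: [4, -18, -3, -2, 7, 1, 7]
step 12: [4, -18, -3, -2, 7, 1, 7, -7]
step 13: [4, -18, -3, -2, 7, 1, 0]
step 14: [4, -18, -3, -2, 7, 1, 0, 3]
step 15: [4, -18, -3, -2, 7, 1, 0, 3, 5]
The first disagreement with the record is at step 13, where the value should be top = 0.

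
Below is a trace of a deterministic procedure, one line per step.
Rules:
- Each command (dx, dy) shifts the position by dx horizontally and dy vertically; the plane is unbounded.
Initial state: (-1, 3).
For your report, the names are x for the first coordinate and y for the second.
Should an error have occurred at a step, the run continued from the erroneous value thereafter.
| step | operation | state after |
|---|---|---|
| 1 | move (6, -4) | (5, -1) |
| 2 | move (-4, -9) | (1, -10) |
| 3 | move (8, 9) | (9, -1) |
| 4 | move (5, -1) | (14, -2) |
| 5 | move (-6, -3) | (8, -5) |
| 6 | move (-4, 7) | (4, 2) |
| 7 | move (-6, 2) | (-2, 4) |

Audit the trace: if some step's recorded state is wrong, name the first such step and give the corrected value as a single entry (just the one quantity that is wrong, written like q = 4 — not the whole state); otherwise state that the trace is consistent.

Step 1: x = -1 + (6) = 5, y = 3 + (-4) = -1 — confirmed correct.
Step 2: x = 5 + (-4) = 1, y = -1 + (-9) = -10 — matches.
Step 3: x = 1 + (8) = 9, y = -10 + (9) = -1 — confirmed correct.
Step 4: x = 9 + (5) = 14, y = -1 + (-1) = -2 — confirmed correct.
Step 5: x = 14 + (-6) = 8, y = -2 + (-3) = -5 — matches.
Step 6: x = 8 + (-4) = 4, y = -5 + (7) = 2 — checks out.
Step 7: x = 4 + (-6) = -2, y = 2 + (2) = 4 — checks out.
The whole run recomputes cleanly — no discrepancies.

no error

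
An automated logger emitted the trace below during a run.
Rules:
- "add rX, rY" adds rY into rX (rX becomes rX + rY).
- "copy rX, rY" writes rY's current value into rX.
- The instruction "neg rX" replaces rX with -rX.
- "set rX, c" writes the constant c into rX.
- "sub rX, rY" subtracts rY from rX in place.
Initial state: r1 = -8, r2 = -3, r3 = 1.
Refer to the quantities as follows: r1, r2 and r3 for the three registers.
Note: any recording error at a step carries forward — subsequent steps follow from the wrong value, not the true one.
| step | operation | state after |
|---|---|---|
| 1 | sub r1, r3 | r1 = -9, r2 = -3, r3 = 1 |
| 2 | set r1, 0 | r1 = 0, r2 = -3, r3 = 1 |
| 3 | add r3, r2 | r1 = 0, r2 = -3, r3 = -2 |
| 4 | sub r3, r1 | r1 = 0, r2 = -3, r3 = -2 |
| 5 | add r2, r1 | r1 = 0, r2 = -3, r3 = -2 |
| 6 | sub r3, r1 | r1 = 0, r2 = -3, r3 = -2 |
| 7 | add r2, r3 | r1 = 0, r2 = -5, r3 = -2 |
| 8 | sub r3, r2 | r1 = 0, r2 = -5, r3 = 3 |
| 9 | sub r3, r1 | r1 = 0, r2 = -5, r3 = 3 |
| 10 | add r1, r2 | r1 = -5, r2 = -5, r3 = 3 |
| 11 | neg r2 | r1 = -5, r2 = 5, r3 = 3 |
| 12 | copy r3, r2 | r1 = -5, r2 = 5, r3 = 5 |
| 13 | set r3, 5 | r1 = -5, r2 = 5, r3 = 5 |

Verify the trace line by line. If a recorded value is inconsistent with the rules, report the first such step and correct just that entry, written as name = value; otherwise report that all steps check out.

no error

step 1: r1 = -8 - 1 = -9 -> checks out
step 2: r1 = 0 -> in agreement
step 3: r3 = 1 + -3 = -2 -> checks out
step 4: r3 = -2 - 0 = -2 -> exactly as logged
step 5: r2 = -3 + 0 = -3 -> no discrepancy
step 6: r3 = -2 - 0 = -2 -> agrees with the trace
step 7: r2 = -3 + -2 = -5 -> confirmed correct
step 8: r3 = -2 - -5 = 3 -> agrees with the trace
step 9: r3 = 3 - 0 = 3 -> exactly as logged
step 10: r1 = 0 + -5 = -5 -> exactly as logged
step 11: r2 = -(-5) = 5 -> agrees with the trace
step 12: r3 = 5 -> same as recorded
step 13: r3 = 5 -> no discrepancy
The recomputation confirms every line.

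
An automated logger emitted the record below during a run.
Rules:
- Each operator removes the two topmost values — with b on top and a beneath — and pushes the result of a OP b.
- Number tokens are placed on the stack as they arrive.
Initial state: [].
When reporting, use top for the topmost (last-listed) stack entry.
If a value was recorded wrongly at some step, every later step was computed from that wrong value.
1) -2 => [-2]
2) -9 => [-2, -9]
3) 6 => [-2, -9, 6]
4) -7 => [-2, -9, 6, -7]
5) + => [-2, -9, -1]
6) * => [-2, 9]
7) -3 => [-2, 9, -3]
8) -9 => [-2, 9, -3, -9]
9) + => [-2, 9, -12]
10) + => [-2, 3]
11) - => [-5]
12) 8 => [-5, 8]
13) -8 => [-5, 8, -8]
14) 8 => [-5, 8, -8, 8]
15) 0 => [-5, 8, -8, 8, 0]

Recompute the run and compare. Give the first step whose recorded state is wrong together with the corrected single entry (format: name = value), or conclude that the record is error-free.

Recomputing the run from the initial state:
step 1: [-2]
step 2: [-2, -9]
step 3: [-2, -9, 6]
step 4: [-2, -9, 6, -7]
step 5: [-2, -9, -1]
step 6: [-2, 9]
step 7: [-2, 9, -3]
step 8: [-2, 9, -3, -9]
step 9: [-2, 9, -12]
step 10: [-2, -3]
step 11: [1]
step 12: [1, 8]
step 13: [1, 8, -8]
step 14: [1, 8, -8, 8]
step 15: [1, 8, -8, 8, 0]
The first disagreement with the record is at step 10, where the value should be top = -3.

step 10, top = -3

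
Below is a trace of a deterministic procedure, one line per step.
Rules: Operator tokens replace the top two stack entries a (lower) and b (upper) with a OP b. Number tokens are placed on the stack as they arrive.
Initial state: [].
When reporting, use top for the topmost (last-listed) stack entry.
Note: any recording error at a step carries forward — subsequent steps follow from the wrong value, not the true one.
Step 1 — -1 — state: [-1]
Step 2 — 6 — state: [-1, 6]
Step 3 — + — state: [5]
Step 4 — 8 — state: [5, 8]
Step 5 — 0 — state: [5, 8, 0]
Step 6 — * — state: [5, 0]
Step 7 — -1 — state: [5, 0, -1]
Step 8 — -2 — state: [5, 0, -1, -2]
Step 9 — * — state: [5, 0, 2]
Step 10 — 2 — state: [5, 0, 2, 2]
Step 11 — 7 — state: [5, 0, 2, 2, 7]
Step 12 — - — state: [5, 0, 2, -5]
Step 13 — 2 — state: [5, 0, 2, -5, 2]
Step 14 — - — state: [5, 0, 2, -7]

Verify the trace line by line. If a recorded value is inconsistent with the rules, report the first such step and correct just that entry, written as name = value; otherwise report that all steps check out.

no error

step 1: push -1: top = -1 -> checks out
step 2: push 6: top = 6 -> consistent with the trace
step 3: -1 + 6 = 5 -> agrees with the trace
step 4: push 8: top = 8 -> verified
step 5: push 0: top = 0 -> exactly as logged
step 6: 8 * 0 = 0 -> checks out
step 7: push -1: top = -1 -> verified
step 8: push -2: top = -2 -> confirmed correct
step 9: -1 * -2 = 2 -> agrees with the trace
step 10: push 2: top = 2 -> agrees with the trace
step 11: push 7: top = 7 -> verified
step 12: 2 - 7 = -5 -> verified
step 13: push 2: top = 2 -> matches
step 14: -5 - 2 = -7 -> exactly as logged
No step deviates from the rules.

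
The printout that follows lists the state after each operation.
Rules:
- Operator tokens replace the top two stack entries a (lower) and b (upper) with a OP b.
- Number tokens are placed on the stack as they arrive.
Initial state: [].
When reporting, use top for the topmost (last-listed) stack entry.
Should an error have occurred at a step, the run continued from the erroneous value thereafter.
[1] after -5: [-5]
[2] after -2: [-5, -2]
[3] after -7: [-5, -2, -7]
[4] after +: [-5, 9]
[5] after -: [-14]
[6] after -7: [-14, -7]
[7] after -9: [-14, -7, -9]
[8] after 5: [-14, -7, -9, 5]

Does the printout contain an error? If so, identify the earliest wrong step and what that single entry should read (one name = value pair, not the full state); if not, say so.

1. push -5: top = -5 (no discrepancy)
2. push -2: top = -2 (exactly as logged)
3. push -7: top = -7 (exactly as logged)
4. -2 + -7 = -9 (first mismatch against the printout)
First deviation found at step 4; the corrected entry is top = -9.

step 4, top = -9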